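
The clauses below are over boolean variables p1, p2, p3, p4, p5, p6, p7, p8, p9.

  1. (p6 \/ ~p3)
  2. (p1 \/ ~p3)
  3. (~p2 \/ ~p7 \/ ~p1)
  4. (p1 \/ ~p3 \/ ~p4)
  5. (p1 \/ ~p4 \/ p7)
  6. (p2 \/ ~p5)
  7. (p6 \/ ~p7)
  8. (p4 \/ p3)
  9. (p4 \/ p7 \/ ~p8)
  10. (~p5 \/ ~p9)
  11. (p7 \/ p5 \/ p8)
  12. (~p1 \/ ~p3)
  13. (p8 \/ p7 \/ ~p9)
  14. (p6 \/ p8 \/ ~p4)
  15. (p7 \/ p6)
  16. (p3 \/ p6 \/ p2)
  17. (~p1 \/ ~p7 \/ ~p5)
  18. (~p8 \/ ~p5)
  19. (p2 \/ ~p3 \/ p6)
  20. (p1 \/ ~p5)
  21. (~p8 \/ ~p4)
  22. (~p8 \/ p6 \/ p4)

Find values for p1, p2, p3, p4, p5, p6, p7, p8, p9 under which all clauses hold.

p1=False  p2=False  p3=False  p4=True  p5=False  p6=True  p7=True  p8=False  p9=True

p6 occurs only positively in the remaining clauses — set p6 = True.
Set p1 = False and propagate.
  then p3 is forced to False.
  then p4 is forced to True.
  then p7 is forced to True.
  then p5 is forced to False.
  then p8 is forced to False.
p2, p9 are now unconstrained; take p2 = False, p9 = True.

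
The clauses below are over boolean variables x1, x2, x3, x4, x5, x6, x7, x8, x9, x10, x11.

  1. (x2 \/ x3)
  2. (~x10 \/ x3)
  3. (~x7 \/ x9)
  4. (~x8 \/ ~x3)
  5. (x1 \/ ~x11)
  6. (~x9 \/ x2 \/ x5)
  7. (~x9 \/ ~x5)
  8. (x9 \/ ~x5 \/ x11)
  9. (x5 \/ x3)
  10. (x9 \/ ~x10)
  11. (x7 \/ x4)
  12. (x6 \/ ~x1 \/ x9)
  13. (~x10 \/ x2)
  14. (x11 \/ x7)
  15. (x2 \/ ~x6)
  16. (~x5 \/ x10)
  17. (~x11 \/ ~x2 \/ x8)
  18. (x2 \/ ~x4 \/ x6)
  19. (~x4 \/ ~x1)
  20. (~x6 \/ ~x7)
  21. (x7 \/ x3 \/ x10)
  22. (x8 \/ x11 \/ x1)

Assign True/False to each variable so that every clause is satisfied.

x1 = True, x2 = True, x3 = True, x4 = False, x5 = False, x6 = False, x7 = True, x8 = False, x9 = True, x10 = True, x11 = False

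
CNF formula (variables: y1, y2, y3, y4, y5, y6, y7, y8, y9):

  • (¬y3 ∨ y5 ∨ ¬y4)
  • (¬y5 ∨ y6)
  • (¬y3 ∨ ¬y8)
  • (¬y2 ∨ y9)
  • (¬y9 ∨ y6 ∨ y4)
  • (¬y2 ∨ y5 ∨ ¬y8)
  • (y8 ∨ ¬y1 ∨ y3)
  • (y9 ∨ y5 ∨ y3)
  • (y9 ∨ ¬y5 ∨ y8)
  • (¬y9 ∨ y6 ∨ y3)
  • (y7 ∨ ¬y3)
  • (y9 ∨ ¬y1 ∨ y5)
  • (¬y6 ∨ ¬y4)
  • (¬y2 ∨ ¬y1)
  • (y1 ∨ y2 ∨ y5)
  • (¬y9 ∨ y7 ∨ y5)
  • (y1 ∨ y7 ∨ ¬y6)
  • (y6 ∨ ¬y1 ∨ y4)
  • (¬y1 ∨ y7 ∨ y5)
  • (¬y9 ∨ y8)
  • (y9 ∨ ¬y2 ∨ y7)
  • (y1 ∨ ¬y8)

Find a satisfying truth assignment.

y7 occurs only positively in the remaining clauses — set y7 = True.
Set y1 = True and propagate.
  then y2 is forced to False.
The remaining clauses are satisfied by y3 = False, y4 = False, y5 = False, y6 = True, y8 = True, y9 = True.
Check each clause:
  1. (¬y3 ∨ ¬y4 ∨ y5) — ¬y4 is true.
  2. (y6 ∨ ¬y5) — ¬y5 is true.
  3. (¬y3 ∨ ¬y8) — ¬y3 is true.
  4. (¬y2 ∨ y9) — y9 is true.
  5. (¬y9 ∨ y4 ∨ y6) — y6 is true.
  6. (y5 ∨ ¬y8 ∨ ¬y2) — ¬y2 is true.
  7. (¬y1 ∨ y8 ∨ y3) — y8 is true.
  8. (y5 ∨ y9 ∨ y3) — y9 is true.
  9. (¬y5 ∨ y9 ∨ y8) — y8 is true.
  10. (y6 ∨ ¬y9 ∨ y3) — y6 is true.
  11. (¬y3 ∨ y7) — ¬y3 is true.
  12. (y5 ∨ y9 ∨ ¬y1) — y9 is true.
  13. (¬y6 ∨ ¬y4) — ¬y4 is true.
  14. (¬y2 ∨ ¬y1) — ¬y2 is true.
  15. (y2 ∨ y1 ∨ y5) — y1 is true.
  16. (y7 ∨ y5 ∨ ¬y9) — y7 is true.
  17. (y7 ∨ ¬y6 ∨ y1) — y1 is true.
  18. (y6 ∨ y4 ∨ ¬y1) — y6 is true.
  19. (y7 ∨ ¬y1 ∨ y5) — y7 is true.
  20. (¬y9 ∨ y8) — y8 is true.
  21. (y9 ∨ y7 ∨ ¬y2) — y9 is true.
  22. (y1 ∨ ¬y8) — y1 is true.

y1=T, y2=F, y3=F, y4=F, y5=F, y6=T, y7=T, y8=T, y9=T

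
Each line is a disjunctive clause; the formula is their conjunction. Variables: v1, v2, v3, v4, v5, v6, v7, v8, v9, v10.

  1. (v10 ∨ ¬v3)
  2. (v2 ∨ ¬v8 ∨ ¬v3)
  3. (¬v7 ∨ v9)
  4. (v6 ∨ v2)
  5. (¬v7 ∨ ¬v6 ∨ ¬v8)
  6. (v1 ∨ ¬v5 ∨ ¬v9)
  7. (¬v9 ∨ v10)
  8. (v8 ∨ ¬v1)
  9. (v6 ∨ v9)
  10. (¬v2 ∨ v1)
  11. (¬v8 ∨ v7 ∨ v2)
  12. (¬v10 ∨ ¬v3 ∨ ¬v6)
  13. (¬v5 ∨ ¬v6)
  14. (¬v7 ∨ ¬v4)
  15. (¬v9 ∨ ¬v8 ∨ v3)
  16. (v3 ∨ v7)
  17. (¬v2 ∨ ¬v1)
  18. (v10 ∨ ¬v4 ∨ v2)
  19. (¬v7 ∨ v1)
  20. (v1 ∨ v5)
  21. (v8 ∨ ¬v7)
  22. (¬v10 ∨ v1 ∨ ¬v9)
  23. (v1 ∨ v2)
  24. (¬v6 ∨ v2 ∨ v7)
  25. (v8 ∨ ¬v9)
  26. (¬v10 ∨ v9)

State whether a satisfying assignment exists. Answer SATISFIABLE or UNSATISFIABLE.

v1 = True:
  propagation gives v8=True, v2=False, v3=False, v6=True; an empty clause results — contradiction.
v1 = False:
  propagation gives v2=False; an empty clause results — contradiction.
Every branch closes, so no satisfying assignment exists.

UNSATISFIABLE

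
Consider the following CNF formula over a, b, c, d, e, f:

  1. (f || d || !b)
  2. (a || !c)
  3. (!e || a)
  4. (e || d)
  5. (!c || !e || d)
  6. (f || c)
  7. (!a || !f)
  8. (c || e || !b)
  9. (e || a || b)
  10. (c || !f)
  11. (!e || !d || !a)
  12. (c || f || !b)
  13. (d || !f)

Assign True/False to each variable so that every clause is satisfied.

a=T, b=T, c=T, d=T, e=F, f=F

Check each clause:
  1. (!b || f || d) — d is true.
  2. (!c || a) — a is true.
  3. (!e || a) — a is true.
  4. (e || d) — d is true.
  5. (!c || !e || d) — !e is true.
  6. (f || c) — c is true.
  7. (!f || !a) — !f is true.
  8. (!b || e || c) — c is true.
  9. (e || a || b) — a is true.
  10. (c || !f) — !f is true.
  11. (!e || !a || !d) — !e is true.
  12. (f || c || !b) — c is true.
  13. (!f || d) — !f is true.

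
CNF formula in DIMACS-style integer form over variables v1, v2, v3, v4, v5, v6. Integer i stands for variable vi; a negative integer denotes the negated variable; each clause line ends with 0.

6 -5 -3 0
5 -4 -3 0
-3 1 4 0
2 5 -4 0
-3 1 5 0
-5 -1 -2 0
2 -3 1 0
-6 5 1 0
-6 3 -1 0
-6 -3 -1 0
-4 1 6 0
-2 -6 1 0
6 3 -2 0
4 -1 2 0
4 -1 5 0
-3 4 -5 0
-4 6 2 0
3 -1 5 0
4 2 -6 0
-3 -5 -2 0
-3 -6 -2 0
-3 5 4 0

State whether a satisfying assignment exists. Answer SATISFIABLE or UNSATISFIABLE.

Try v1 = False.
Set v2 = False and propagate.
  then v3 is forced to False.
For the remaining variables, v4 = False, v5 = False, v6 = False works.
So v1=False  v2=False  v3=False  v4=False  v5=False  v6=False is a satisfying assignment.

SATISFIABLE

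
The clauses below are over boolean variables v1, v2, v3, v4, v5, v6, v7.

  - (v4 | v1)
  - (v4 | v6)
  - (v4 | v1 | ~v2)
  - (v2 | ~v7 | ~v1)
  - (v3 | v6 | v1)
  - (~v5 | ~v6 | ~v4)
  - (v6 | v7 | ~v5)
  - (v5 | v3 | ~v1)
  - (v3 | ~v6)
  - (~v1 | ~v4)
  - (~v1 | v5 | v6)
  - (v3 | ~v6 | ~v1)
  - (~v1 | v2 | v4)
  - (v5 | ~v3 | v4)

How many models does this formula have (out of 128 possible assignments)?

12

Split on v1, then v4.
  v1=1, v4=1: a clause becomes empty — 0.
  v1=1, v4=0: remaining (v2,v3,v5,v6,v7) ∈ {(1,1,1,1,0); (1,1,1,1,1)} — 2.
  v1=0, v4=1: v2 free; 5 ways for (v3,v5,v6,v7) × 2^1 = 10.
  v1=0, v4=0: a clause becomes empty — 0.
Total: 0 + 2 + 10 + 0 = 12.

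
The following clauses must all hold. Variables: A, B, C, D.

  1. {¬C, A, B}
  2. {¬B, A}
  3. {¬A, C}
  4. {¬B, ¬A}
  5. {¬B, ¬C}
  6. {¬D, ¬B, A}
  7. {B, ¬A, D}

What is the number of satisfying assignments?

The models are:
  A=0 B=0 C=0 D=0
  A=0 B=0 C=0 D=1
  A=1 B=0 C=1 D=1
That's 3 in total.

3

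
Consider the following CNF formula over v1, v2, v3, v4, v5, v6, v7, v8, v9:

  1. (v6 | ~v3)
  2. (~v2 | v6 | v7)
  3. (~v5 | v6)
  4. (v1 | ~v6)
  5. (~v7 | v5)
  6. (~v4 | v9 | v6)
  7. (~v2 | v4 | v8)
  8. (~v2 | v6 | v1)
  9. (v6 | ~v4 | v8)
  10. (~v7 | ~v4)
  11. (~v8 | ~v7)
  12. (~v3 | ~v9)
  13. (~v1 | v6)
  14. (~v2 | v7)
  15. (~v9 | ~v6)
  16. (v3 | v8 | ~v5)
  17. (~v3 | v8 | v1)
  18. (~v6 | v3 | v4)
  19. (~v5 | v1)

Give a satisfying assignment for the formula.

v1 = T, v2 = F, v3 = T, v4 = T, v5 = T, v6 = T, v7 = F, v8 = T, v9 = F

Pure literal: v2 appears only negated; assign v2 = False.
Try v1 = True.
  then v6 is forced to True.
  then v9 is forced to False.
Try v3 = True.
For the remaining variables, v4 = True, v5 = True, v7 = False, v8 = True works.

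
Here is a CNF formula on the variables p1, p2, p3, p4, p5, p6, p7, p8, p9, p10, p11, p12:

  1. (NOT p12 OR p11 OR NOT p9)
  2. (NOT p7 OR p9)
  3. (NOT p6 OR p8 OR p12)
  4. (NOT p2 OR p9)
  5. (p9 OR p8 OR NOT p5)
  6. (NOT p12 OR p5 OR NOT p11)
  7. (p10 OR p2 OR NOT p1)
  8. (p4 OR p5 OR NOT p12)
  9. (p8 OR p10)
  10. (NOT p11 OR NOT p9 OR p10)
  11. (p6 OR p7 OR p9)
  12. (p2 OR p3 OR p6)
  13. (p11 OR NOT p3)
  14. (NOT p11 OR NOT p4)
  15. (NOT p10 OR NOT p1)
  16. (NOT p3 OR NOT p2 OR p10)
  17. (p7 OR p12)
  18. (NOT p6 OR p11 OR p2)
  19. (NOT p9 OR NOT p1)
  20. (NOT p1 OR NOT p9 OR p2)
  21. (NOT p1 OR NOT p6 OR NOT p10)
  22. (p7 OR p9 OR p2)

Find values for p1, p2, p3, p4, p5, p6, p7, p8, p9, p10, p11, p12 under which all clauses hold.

p1 occurs only negated in the remaining clauses — set p1 = False.
p8 occurs only positively in the remaining clauses — set p8 = True.
Try p2 = True.
  then p9 is forced to True.
Branch on p3: take p3 = False.
For the remaining variables, p4 = True, p5 = True, p6 = False, p7 = True, p10 = True, p11 = False, p12 = False works.
Check each clause:
  1. (NOT p9 OR NOT p12 OR p11) — NOT p12 is true.
  2. (p9 OR NOT p7) — p9 is true.
  3. (p12 OR p8 OR NOT p6) — p8 is true.
  4. (p9 OR NOT p2) — p9 is true.
  5. (NOT p5 OR p8 OR p9) — p8 is true.
  6. (NOT p12 OR NOT p11 OR p5) — p5 is true.
  7. (NOT p1 OR p2 OR p10) — p10 is true.
  8. (p5 OR p4 OR NOT p12) — p5 is true.
  9. (p10 OR p8) — p8 is true.
  10. (p10 OR NOT p11 OR NOT p9) — p10 is true.
  11. (p6 OR p7 OR p9) — p9 is true.
  12. (p6 OR p3 OR p2) — p2 is true.
  13. (p11 OR NOT p3) — NOT p3 is true.
  14. (NOT p4 OR NOT p11) — NOT p11 is true.
  15. (NOT p1 OR NOT p10) — NOT p1 is true.
  16. (NOT p3 OR NOT p2 OR p10) — p10 is true.
  17. (p12 OR p7) — p7 is true.
  18. (p11 OR NOT p6 OR p2) — NOT p6 is true.
  19. (NOT p9 OR NOT p1) — NOT p1 is true.
  20. (NOT p9 OR p2 OR NOT p1) — p2 is true.
  21. (NOT p6 OR NOT p10 OR NOT p1) — NOT p6 is true.
  22. (p9 OR p7 OR p2) — p9 is true.

p1=False  p2=True  p3=False  p4=True  p5=True  p6=False  p7=True  p8=True  p9=True  p10=True  p11=False  p12=False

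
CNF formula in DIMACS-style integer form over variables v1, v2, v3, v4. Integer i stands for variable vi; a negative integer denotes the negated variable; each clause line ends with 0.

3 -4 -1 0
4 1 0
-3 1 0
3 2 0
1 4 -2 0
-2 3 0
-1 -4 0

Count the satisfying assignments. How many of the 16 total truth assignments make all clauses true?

2

The models are:
  v1=1 v2=0 v3=1 v4=0
  v1=1 v2=1 v3=1 v4=0
That's 2 in total.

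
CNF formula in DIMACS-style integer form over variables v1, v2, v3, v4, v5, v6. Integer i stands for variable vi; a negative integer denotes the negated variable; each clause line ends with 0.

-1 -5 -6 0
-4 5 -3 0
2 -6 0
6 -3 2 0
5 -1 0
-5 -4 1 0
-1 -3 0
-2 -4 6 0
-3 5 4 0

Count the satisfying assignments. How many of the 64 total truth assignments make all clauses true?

13

Case analysis on v5 and v1:
  v5=T, v1=T: remaining (v2,v3,v4,v6) ∈ {(F,F,F,F); (F,F,T,F); (T,F,F,F)} — 3.
  v5=T, v1=F: 5 of the 16 assignments to (v2,v3,v4,v6) work.
  v5=F, v1=T: a clause becomes empty — 0.
  v5=F, v1=F: 5 of the 16 assignments to (v2,v3,v4,v6) work.
Total: 3 + 5 + 0 + 5 = 13.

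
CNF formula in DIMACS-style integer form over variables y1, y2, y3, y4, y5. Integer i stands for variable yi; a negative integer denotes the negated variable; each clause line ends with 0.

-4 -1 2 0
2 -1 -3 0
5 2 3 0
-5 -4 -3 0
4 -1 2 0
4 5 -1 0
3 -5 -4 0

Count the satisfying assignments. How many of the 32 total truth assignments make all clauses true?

14

Case analysis on y4 and y1:
  y4=1, y1=1: remaining (y2,y3,y5) ∈ {(1,0,0); (1,1,0)} — 2.
  y4=1, y1=0: remaining (y2,y3,y5) ∈ {(0,1,0); (1,0,0); (1,1,0)} — 3.
  y4=0, y1=1: remaining (y2,y3,y5) ∈ {(1,0,1); (1,1,1)} — 2.
  y4=0, y1=0: 7 of the 8 assignments to (y2,y3,y5) work.
Total: 2 + 3 + 2 + 7 = 14.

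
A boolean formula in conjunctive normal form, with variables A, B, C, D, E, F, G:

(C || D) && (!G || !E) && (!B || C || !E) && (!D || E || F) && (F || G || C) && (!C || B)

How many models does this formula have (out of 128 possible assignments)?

Case analysis on C and E:
  C=1, E=1: forces B=1; G=0; A, D, F free → 2^3 = 8.
  C=1, E=0: A, G free; 3 ways for (B,D,F) × 2^2 = 12.
  C=0, E=1: remaining (A,B,D,F,G) ∈ {(0,0,1,1,0); (1,0,1,1,0)} — 2.
  C=0, E=0: forces D=1; F=1; A, B, G free → 2^3 = 8.
Total: 8 + 12 + 2 + 8 = 30.

30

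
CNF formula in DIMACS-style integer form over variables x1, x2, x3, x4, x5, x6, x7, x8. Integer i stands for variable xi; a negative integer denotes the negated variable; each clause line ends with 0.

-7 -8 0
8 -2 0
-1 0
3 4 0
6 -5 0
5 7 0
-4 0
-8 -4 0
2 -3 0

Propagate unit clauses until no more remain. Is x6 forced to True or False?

Unit clause (!x1) sets x1 = False.
Unit clause (!x4) sets x4 = False.
(x4 || x3): since x4 = False, the clause reduces to (x3). x3 = True.
(!x3 || x2) with x3 = True leaves only x2, so x2 = True.
(!x2 || x8) with x2 = True leaves only x8, so x8 = True.
(!x8 || !x7) with x8 = True leaves only !x7, so x7 = False.
(x5 || x7) with x7 = False leaves only x5, so x5 = True.
From (!x5 || x6) and x5 = True: x6 = True.

True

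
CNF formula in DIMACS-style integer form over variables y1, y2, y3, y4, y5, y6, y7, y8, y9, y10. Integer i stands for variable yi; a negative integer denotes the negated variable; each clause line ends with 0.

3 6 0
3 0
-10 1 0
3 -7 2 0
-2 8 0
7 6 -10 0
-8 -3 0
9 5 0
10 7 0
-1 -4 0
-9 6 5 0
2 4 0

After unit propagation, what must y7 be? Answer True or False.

True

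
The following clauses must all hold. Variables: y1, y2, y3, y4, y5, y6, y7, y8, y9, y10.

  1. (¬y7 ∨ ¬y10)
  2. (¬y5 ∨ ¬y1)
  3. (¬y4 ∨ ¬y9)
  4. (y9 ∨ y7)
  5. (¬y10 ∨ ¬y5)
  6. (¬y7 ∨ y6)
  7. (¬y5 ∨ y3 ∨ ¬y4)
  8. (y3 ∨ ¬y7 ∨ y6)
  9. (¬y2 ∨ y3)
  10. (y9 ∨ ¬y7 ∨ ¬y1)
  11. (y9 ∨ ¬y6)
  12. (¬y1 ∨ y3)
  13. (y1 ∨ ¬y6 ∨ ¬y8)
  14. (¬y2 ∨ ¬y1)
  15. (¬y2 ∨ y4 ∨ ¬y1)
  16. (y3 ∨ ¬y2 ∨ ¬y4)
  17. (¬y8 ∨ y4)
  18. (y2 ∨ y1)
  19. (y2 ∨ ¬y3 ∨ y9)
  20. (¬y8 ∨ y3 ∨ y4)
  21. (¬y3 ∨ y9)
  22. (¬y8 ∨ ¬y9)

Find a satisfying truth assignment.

y5 occurs only negated in the remaining clauses — set y5 = False.
y8 occurs only negated in the remaining clauses — set y8 = False.
Set y1 = True and propagate.
  then y3 is forced to True.
  then y2 is forced to False.
  then y9 is forced to True.
  then y4 is forced to False.
Set y6 = True and propagate.
Set y7 = True and propagate.
  then y10 is forced to False.
Every clause has at least one true literal under this assignment.

y1=True  y2=False  y3=True  y4=False  y5=False  y6=True  y7=True  y8=False  y9=True  y10=False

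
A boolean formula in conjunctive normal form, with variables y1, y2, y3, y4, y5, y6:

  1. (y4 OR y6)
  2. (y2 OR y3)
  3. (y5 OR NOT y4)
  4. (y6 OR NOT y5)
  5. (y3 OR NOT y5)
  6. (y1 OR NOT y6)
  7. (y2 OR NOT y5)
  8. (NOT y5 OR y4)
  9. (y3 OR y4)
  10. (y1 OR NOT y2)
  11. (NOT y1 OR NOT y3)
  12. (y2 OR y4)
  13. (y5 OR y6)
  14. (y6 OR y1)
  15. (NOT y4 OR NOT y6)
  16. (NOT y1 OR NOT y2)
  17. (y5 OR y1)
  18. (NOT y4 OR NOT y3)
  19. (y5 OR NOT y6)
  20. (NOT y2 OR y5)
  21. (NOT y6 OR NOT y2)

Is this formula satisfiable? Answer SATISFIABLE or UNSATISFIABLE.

UNSATISFIABLE

y5 = True:
  propagation gives y6=True, y3=True, y1=True; an empty clause results — contradiction.
y5 = False:
  propagation gives y4=False, y6=True; an empty clause results — contradiction.
Every branch closes, so no satisfying assignment exists.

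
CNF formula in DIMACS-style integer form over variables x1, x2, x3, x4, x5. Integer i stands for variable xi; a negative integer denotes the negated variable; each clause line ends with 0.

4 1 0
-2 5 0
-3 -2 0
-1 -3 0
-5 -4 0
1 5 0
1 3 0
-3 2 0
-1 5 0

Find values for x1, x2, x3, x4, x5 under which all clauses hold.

x1=True, x2=False, x3=False, x4=False, x5=True

Check each clause:
  1. {x4, x1} — x1 is true.
  2. {¬x2, x5} — x5 is true.
  3. {¬x3, ¬x2} — ¬x3 is true.
  4. {¬x3, ¬x1} — ¬x3 is true.
  5. {¬x5, ¬x4} — ¬x4 is true.
  6. {x5, x1} — x1 is true.
  7. {x1, x3} — x1 is true.
  8. {x2, ¬x3} — ¬x3 is true.
  9. {x5, ¬x1} — x5 is true.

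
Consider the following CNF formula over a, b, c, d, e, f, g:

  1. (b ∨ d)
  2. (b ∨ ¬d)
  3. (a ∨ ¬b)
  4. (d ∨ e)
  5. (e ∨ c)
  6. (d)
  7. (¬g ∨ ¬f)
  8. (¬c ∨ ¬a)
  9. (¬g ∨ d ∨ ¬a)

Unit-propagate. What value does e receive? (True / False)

(d) stands alone — d = True.
(¬d ∨ b) with d = True leaves only b, so b = True.
(¬b ∨ a): since b = True, the clause reduces to (a). a = True.
(¬a ∨ ¬c) with a = True leaves only ¬c, so c = False.
(c ∨ e): since c = False, the clause reduces to (e). e = True.

True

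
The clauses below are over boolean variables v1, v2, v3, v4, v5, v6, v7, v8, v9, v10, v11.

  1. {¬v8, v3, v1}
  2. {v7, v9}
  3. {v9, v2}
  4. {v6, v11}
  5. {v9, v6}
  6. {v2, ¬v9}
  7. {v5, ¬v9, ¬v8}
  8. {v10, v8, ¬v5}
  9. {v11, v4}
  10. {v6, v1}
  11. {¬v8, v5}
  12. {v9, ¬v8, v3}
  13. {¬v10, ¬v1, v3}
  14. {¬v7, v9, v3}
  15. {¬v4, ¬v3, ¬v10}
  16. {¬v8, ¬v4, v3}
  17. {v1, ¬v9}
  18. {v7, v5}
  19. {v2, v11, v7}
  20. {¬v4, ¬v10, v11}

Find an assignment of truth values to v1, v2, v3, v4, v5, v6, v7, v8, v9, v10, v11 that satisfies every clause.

Pure literal: v2 appears only positively; assign v2 = True.
v11 occurs only positively in the remaining clauses — set v11 = True.
Set v1 = True and propagate.
For the remaining variables, v3 = False, v4 = False, v5 = True, v6 = False, v7 = False, v8 = True, v9 = True, v10 = False works.
Check each clause:
  1. {¬v8, v1, v3} — v1 is true.
  2. {v7, v9} — v9 is true.
  3. {v2, v9} — v9 is true.
  4. {v6, v11} — v11 is true.
  5. {v9, v6} — v9 is true.
  6. {v2, ¬v9} — v2 is true.
  7. {¬v8, v5, ¬v9} — v5 is true.
  8. {v10, v8, ¬v5} — v8 is true.
  9. {v4, v11} — v11 is true.
  10. {v1, v6} — v1 is true.
  11. {v5, ¬v8} — v5 is true.
  12. {¬v8, v3, v9} — v9 is true.
  13. {v3, ¬v1, ¬v10} — ¬v10 is true.
  14. {¬v7, v9, v3} — ¬v7 is true.
  15. {¬v10, ¬v3, ¬v4} — ¬v4 is true.
  16. {v3, ¬v8, ¬v4} — ¬v4 is true.
  17. {¬v9, v1} — v1 is true.
  18. {v7, v5} — v5 is true.
  19. {v2, v7, v11} — v2 is true.
  20. {¬v10, ¬v4, v11} — v11 is true.

v1=1  v2=1  v3=0  v4=0  v5=1  v6=0  v7=0  v8=1  v9=1  v10=0  v11=1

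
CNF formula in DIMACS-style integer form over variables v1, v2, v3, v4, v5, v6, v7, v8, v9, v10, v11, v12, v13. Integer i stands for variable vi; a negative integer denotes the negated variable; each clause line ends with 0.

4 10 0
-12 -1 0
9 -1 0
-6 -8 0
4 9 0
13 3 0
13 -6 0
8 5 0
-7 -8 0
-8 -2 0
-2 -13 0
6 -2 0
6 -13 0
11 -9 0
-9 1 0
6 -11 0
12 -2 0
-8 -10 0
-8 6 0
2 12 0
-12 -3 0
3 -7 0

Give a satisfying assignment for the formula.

v1=F, v2=F, v3=F, v4=T, v5=T, v6=T, v7=F, v8=F, v9=F, v10=T, v11=T, v12=T, v13=T

Pure literal: v4 appears only positively; assign v4 = True.
v5 occurs only positively in the remaining clauses — set v5 = True.
Set v1 = False and propagate.
  then v9 is forced to False.
Set v2 = False and propagate.
  then v12 is forced to True.
  then v3 is forced to False.
  then v13 is forced to True.
  then v6 is forced to True.
  then v8 is forced to False.
  then v7 is forced to False.
v10, v11 are now unconstrained; take v10 = True, v11 = True.
Check each clause:
  1. (v10 \/ v4) — v10 is true.
  2. (~v12 \/ ~v1) — ~v1 is true.
  3. (v9 \/ ~v1) — ~v1 is true.
  4. (~v8 \/ ~v6) — ~v8 is true.
  5. (v4 \/ v9) — v4 is true.
  6. (v13 \/ v3) — v13 is true.
  7. (v13 \/ ~v6) — v13 is true.
  8. (v5 \/ v8) — v5 is true.
  9. (~v7 \/ ~v8) — ~v8 is true.
  10. (~v2 \/ ~v8) — ~v8 is true.
  11. (~v2 \/ ~v13) — ~v2 is true.
  12. (v6 \/ ~v2) — v6 is true.
  13. (~v13 \/ v6) — v6 is true.
  14. (v11 \/ ~v9) — v11 is true.
  15. (v1 \/ ~v9) — ~v9 is true.
  16. (v6 \/ ~v11) — v6 is true.
  17. (v12 \/ ~v2) — v12 is true.
  18. (~v10 \/ ~v8) — ~v8 is true.
  19. (v6 \/ ~v8) — ~v8 is true.
  20. (v2 \/ v12) — v12 is true.
  21. (~v12 \/ ~v3) — ~v3 is true.
  22. (~v7 \/ v3) — ~v7 is true.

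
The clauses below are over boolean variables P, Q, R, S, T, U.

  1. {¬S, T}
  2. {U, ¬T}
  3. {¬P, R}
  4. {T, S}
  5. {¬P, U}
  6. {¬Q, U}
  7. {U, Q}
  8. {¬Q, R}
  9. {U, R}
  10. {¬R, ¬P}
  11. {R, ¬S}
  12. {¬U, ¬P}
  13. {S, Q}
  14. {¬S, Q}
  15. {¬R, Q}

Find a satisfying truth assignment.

Pure literal: P appears only negated; assign P = False.
Set Q = True and propagate.
  then U is forced to True.
  then R is forced to True.
Try S = True.
  then T is forced to True.

P=False  Q=True  R=True  S=True  T=True  U=True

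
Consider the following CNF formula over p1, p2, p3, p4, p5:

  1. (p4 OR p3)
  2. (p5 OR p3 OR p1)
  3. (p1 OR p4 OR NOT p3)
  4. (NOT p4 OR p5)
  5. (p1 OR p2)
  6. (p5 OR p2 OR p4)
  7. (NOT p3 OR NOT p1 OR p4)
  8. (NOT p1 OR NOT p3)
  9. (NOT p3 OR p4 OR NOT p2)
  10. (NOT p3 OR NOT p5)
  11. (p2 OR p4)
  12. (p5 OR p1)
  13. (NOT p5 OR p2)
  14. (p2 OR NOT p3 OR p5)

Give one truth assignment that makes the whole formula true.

p1=False, p2=True, p3=False, p4=True, p5=True

Set p1 = False and propagate.
  then p2 is forced to True.
  then p5 is forced to True.
  then p3 is forced to False.
  then p4 is forced to True.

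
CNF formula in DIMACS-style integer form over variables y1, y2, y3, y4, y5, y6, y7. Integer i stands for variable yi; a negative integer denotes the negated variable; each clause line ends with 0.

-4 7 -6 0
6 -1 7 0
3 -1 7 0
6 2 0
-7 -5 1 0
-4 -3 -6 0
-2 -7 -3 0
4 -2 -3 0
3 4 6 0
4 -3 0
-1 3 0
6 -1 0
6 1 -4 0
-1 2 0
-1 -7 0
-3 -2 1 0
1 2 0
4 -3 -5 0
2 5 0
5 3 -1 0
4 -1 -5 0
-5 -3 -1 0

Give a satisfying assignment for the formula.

y1 = F  y2 = T  y3 = F  y4 = T  y5 = F  y6 = T  y7 = T

Check each clause:
  1. (~y4 \/ ~y6 \/ y7) — y7 is true.
  2. (~y1 \/ y6 \/ y7) — y7 is true.
  3. (~y1 \/ y3 \/ y7) — ~y1 is true.
  4. (y6 \/ y2) — y2 is true.
  5. (~y7 \/ ~y5 \/ y1) — ~y5 is true.
  6. (~y3 \/ ~y4 \/ ~y6) — ~y3 is true.
  7. (~y3 \/ ~y7 \/ ~y2) — ~y3 is true.
  8. (~y2 \/ y4 \/ ~y3) — y4 is true.
  9. (y4 \/ y3 \/ y6) — y4 is true.
  10. (y4 \/ ~y3) — y4 is true.
  11. (~y1 \/ y3) — ~y1 is true.
  12. (y6 \/ ~y1) — y6 is true.
  13. (~y4 \/ y6 \/ y1) — y6 is true.
  14. (y2 \/ ~y1) — y2 is true.
  15. (~y7 \/ ~y1) — ~y1 is true.
  16. (~y2 \/ y1 \/ ~y3) — ~y3 is true.
  17. (y2 \/ y1) — y2 is true.
  18. (~y5 \/ ~y3 \/ y4) — ~y5 is true.
  19. (y5 \/ y2) — y2 is true.
  20. (y3 \/ y5 \/ ~y1) — ~y1 is true.
  21. (~y5 \/ ~y1 \/ y4) — ~y5 is true.
  22. (~y1 \/ ~y3 \/ ~y5) — ~y5 is true.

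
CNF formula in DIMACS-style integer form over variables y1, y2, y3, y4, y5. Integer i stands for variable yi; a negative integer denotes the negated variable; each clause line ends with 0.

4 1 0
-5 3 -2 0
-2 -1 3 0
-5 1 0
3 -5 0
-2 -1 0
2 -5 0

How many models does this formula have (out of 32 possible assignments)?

8

Case analysis on y1 and y2:
  y1=1, y2=1: a clause becomes empty — 0.
  y1=1, y2=0: remaining (y3,y4,y5) ∈ {(0,0,0); (0,1,0); (1,0,0); (1,1,0)} — 4.
  y1=0, y2=1: remaining (y3,y4,y5) ∈ {(0,1,0); (1,1,0)} — 2.
  y1=0, y2=0: remaining (y3,y4,y5) ∈ {(0,1,0); (1,1,0)} — 2.
Total: 0 + 4 + 2 + 2 = 8.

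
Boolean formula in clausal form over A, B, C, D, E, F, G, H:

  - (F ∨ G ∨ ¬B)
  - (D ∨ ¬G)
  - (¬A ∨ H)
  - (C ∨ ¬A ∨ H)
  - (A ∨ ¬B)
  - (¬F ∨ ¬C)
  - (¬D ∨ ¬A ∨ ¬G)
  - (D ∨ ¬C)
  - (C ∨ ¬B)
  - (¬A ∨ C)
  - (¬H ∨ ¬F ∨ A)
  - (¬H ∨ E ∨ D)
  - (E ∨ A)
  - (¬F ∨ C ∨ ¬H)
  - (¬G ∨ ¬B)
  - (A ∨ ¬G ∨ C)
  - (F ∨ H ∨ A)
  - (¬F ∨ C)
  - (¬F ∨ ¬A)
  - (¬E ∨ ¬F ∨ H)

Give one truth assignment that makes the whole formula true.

B occurs only negated in the remaining clauses — set B = False.
Set A = True and propagate.
  then H is forced to True.
  then C is forced to True.
  then F is forced to False.
  then D is forced to True.
  then G is forced to False.
E is now unconstrained; take E = True.

A=1, B=0, C=1, D=1, E=1, F=0, G=0, H=1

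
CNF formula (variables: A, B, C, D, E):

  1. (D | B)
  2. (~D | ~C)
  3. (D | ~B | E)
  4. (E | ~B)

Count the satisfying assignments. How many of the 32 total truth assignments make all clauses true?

Split on B, then D.
  B=1, D=1: remaining (A,C,E) ∈ {(0,0,1); (1,0,1)} — 2.
  B=1, D=0: remaining (A,C,E) ∈ {(0,0,1); (0,1,1); (1,0,1); (1,1,1)} — 4.
  B=0, D=1: remaining (A,C,E) ∈ {(0,0,0); (0,0,1); (1,0,0); (1,0,1)} — 4.
  B=0, D=0: a clause becomes empty — 0.
Total: 2 + 4 + 4 + 0 = 10.

10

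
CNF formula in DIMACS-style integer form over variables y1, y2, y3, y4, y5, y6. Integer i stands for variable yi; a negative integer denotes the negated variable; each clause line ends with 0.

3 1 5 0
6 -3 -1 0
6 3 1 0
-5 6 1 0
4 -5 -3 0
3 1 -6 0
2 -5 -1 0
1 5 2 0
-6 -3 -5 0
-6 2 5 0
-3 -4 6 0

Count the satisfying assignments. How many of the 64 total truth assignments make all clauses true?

15

Split on y1, then y3.
  y1=T, y3=T: remaining (y2,y4,y5,y6) ∈ {(T,F,F,T); (T,T,F,T)} — 2.
  y1=T, y3=F: y4 free; 5 ways for (y2,y5,y6) × 2^1 = 10.
  y1=F, y3=T: remaining (y2,y4,y5,y6) ∈ {(T,F,F,F); (T,F,F,T); (T,T,F,T)} — 3.
  y1=F, y3=F: a clause becomes empty — 0.
Total: 2 + 10 + 3 + 0 = 15.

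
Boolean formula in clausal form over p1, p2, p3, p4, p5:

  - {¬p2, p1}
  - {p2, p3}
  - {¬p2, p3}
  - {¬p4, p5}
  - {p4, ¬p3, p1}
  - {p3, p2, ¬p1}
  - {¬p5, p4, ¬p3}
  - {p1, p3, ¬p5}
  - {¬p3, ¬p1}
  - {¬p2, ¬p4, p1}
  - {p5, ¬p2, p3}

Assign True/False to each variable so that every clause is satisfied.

Set p1 = False and propagate.
  then p2 is forced to False.
  then p3 is forced to True.
  then p4 is forced to True.
  then p5 is forced to True.
Every clause has at least one true literal under this assignment.

p1=0, p2=0, p3=1, p4=1, p5=1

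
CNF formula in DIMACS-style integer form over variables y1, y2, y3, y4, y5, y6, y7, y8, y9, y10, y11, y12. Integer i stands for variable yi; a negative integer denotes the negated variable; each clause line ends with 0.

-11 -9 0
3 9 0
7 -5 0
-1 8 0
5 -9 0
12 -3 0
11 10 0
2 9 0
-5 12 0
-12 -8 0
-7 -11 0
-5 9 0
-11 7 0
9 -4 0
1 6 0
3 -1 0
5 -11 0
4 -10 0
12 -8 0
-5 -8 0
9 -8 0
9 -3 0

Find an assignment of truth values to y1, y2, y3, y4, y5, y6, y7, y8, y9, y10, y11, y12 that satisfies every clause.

y1=0  y2=0  y3=1  y4=1  y5=1  y6=1  y7=1  y8=0  y9=1  y10=1  y11=0  y12=1

y6 occurs only positively in the remaining clauses — set y6 = True.
Try y1 = False.
Try y2 = False.
  then y9 is forced to True.
  then y11 is forced to False.
  then y5 is forced to True.
  then y7 is forced to True.
  then y10 is forced to True.
  then y12 is forced to True.
  then y8 is forced to False.
  then y4 is forced to True.
y3 is now unconstrained; take y3 = True.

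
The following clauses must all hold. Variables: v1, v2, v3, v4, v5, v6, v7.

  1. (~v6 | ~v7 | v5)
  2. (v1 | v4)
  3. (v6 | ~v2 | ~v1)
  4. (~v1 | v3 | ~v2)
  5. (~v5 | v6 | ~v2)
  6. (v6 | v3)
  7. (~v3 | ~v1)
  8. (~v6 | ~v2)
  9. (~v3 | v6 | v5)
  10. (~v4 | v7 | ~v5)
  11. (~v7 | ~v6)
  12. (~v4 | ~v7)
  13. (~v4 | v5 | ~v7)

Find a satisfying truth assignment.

v2 occurs only negated in the remaining clauses — set v2 = False.
Set v1 = True and propagate.
  then v3 is forced to False.
  then v6 is forced to True.
  then v7 is forced to False.
The remaining clauses are satisfied by v4 = False, v5 = True.
Every clause has at least one true literal under this assignment.

v1=True, v2=False, v3=False, v4=False, v5=True, v6=True, v7=False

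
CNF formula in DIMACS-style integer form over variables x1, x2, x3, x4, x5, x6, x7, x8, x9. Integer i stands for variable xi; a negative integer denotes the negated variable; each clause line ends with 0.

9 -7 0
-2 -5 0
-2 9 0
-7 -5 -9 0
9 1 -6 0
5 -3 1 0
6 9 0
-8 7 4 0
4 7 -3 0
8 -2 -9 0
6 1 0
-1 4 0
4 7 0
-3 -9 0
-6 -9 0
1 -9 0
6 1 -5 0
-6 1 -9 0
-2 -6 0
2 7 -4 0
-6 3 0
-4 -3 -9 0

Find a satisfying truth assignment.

x1 = T, x2 = T, x3 = F, x4 = T, x5 = F, x6 = F, x7 = F, x8 = T, x9 = T

Set x1 = True and propagate.
  then x4 is forced to True.
Try x2 = True.
  then x5 is forced to False.
  then x9 is forced to True.
  then x8 is forced to True.
  then x3 is forced to False.
  then x6 is forced to False.
x7 is now unconstrained; take x7 = False.
Every clause has at least one true literal under this assignment.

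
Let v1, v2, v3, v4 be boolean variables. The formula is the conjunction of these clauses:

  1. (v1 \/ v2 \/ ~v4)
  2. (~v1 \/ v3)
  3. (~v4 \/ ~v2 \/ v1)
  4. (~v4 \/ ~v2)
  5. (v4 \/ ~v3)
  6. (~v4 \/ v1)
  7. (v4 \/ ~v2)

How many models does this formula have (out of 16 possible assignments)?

2

The models are:
  v1=F v2=F v3=F v4=F
  v1=T v2=F v3=T v4=T
That's 2 in total.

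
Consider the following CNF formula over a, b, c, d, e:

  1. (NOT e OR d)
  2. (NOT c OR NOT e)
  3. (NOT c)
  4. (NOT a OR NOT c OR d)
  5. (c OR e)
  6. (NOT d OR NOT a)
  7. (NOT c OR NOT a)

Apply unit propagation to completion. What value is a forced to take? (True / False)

False

Unit clause (NOT c) sets c = False.
(e OR c) with c = False leaves only e, so e = True.
From (NOT e OR d) and e = True: d = True.
In (NOT a OR NOT d), NOT d is now false; NOT a must hold, so a = False.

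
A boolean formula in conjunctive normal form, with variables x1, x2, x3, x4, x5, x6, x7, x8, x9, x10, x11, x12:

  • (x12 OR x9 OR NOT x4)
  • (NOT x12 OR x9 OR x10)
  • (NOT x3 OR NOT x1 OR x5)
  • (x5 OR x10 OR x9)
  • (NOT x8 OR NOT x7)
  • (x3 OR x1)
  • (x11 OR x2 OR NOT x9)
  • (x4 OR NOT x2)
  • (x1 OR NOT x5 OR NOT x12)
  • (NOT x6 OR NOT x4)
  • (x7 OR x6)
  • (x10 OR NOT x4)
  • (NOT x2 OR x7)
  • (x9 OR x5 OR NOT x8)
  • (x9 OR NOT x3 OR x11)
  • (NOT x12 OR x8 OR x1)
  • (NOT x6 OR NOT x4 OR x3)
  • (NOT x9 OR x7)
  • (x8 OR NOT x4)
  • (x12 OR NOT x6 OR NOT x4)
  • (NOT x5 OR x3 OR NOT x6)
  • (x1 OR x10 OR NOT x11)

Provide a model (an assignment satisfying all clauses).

x1=True, x2=False, x3=False, x4=False, x5=False, x6=True, x7=False, x8=False, x9=False, x10=True, x11=True, x12=True

Check each clause:
  1. (x12 OR NOT x4 OR x9) — x12 is true.
  2. (NOT x12 OR x10 OR x9) — x10 is true.
  3. (x5 OR NOT x1 OR NOT x3) — NOT x3 is true.
  4. (x9 OR x5 OR x10) — x10 is true.
  5. (NOT x8 OR NOT x7) — NOT x8 is true.
  6. (x3 OR x1) — x1 is true.
  7. (NOT x9 OR x11 OR x2) — x11 is true.
  8. (NOT x2 OR x4) — NOT x2 is true.
  9. (x1 OR NOT x12 OR NOT x5) — x1 is true.
  10. (NOT x4 OR NOT x6) — NOT x4 is true.
  11. (x6 OR x7) — x6 is true.
  12. (NOT x4 OR x10) — x10 is true.
  13. (NOT x2 OR x7) — NOT x2 is true.
  14. (x5 OR x9 OR NOT x8) — NOT x8 is true.
  15. (x9 OR x11 OR NOT x3) — x11 is true.
  16. (NOT x12 OR x8 OR x1) — x1 is true.
  17. (NOT x4 OR x3 OR NOT x6) — NOT x4 is true.
  18. (x7 OR NOT x9) — NOT x9 is true.
  19. (x8 OR NOT x4) — NOT x4 is true.
  20. (x12 OR NOT x6 OR NOT x4) — NOT x4 is true.
  21. (NOT x5 OR NOT x6 OR x3) — NOT x5 is true.
  22. (x1 OR NOT x11 OR x10) — x1 is true.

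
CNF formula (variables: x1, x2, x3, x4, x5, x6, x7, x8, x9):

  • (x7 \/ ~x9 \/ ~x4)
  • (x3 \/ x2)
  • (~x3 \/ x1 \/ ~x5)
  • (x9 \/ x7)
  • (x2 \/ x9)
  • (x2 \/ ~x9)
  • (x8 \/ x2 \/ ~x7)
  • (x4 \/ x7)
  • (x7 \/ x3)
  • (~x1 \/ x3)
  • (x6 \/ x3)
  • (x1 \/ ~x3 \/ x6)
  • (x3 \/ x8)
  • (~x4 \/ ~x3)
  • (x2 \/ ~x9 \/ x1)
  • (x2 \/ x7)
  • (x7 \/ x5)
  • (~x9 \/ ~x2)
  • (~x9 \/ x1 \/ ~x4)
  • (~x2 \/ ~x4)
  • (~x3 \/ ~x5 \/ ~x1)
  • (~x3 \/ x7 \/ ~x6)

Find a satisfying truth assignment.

Try x1 = False.
Branch on x2: take x2 = True.
  then x9 is forced to False.
  then x7 is forced to True.
  then x4 is forced to False.
Try x3 = True.
  then x5 is forced to False.
  then x6 is forced to True.
x8 is now unconstrained; take x8 = False.
Every clause has at least one true literal under this assignment.

x1=0, x2=1, x3=1, x4=0, x5=0, x6=1, x7=1, x8=0, x9=0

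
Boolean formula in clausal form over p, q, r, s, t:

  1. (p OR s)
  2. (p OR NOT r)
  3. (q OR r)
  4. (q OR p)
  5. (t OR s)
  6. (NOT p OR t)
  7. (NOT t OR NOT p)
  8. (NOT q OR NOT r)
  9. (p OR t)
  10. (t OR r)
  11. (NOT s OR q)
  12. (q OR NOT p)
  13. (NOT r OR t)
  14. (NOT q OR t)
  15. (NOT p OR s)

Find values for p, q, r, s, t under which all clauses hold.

p=False, q=True, r=False, s=True, t=True

Set p = False and propagate.
  then s is forced to True.
  then r is forced to False.
  then q is forced to True.
  then t is forced to True.
Check each clause:
  1. (s OR p) — s is true.
  2. (p OR NOT r) — NOT r is true.
  3. (q OR r) — q is true.
  4. (q OR p) — q is true.
  5. (t OR s) — s is true.
  6. (t OR NOT p) — t is true.
  7. (NOT t OR NOT p) — NOT p is true.
  8. (NOT q OR NOT r) — NOT r is true.
  9. (p OR t) — t is true.
  10. (t OR r) — t is true.
  11. (q OR NOT s) — q is true.
  12. (q OR NOT p) — q is true.
  13. (NOT r OR t) — t is true.
  14. (NOT q OR t) — t is true.
  15. (NOT p OR s) — s is true.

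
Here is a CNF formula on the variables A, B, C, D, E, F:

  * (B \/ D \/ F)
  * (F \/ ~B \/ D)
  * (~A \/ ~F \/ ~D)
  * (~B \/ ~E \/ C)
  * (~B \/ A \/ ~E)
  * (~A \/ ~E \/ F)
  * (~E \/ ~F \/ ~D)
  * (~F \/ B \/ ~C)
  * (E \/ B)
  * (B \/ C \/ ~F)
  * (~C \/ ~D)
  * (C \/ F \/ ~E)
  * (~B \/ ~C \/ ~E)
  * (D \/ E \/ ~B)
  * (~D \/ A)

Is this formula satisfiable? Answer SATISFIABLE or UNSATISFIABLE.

Set A = True and propagate.
Try B = True.
The remaining clauses are satisfied by C = False, D = True, E = False, F = False.
Every clause has at least one true literal under this assignment.
So A = True  B = True  C = False  D = True  E = False  F = False is a satisfying assignment.

SATISFIABLE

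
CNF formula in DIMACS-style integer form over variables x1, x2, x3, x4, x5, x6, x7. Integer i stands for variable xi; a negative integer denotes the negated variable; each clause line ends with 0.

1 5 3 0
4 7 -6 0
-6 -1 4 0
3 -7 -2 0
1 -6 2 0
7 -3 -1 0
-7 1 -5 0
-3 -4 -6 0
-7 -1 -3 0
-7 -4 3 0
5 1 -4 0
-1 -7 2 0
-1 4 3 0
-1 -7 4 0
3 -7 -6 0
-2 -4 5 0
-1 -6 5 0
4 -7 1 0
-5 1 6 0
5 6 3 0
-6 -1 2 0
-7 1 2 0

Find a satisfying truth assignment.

x1=True, x2=True, x3=False, x4=True, x5=True, x6=False, x7=False

Branch on x1: take x1 = True.
For the remaining variables, x2 = True, x3 = False, x4 = True, x5 = True, x6 = False, x7 = False works.
Check each clause:
  1. (x3 \/ x1 \/ x5) — x1 is true.
  2. (x4 \/ ~x6 \/ x7) — ~x6 is true.
  3. (~x1 \/ x4 \/ ~x6) — ~x6 is true.
  4. (x3 \/ ~x7 \/ ~x2) — ~x7 is true.
  5. (x1 \/ ~x6 \/ x2) — x1 is true.
  6. (~x1 \/ x7 \/ ~x3) — ~x3 is true.
  7. (~x5 \/ ~x7 \/ x1) — x1 is true.
  8. (~x3 \/ ~x6 \/ ~x4) — ~x6 is true.
  9. (~x1 \/ ~x3 \/ ~x7) — ~x7 is true.
  10. (~x4 \/ ~x7 \/ x3) — ~x7 is true.
  11. (x5 \/ ~x4 \/ x1) — x1 is true.
  12. (~x7 \/ x2 \/ ~x1) — ~x7 is true.
  13. (x4 \/ x3 \/ ~x1) — x4 is true.
  14. (~x7 \/ x4 \/ ~x1) — ~x7 is true.
  15. (x3 \/ ~x6 \/ ~x7) — ~x7 is true.
  16. (~x4 \/ ~x2 \/ x5) — x5 is true.
  17. (~x1 \/ ~x6 \/ x5) — ~x6 is true.
  18. (x1 \/ x4 \/ ~x7) — x1 is true.
  19. (x1 \/ ~x5 \/ x6) — x1 is true.
  20. (x3 \/ x6 \/ x5) — x5 is true.
  21. (x2 \/ ~x6 \/ ~x1) — x2 is true.
  22. (x2 \/ ~x7 \/ x1) — x1 is true.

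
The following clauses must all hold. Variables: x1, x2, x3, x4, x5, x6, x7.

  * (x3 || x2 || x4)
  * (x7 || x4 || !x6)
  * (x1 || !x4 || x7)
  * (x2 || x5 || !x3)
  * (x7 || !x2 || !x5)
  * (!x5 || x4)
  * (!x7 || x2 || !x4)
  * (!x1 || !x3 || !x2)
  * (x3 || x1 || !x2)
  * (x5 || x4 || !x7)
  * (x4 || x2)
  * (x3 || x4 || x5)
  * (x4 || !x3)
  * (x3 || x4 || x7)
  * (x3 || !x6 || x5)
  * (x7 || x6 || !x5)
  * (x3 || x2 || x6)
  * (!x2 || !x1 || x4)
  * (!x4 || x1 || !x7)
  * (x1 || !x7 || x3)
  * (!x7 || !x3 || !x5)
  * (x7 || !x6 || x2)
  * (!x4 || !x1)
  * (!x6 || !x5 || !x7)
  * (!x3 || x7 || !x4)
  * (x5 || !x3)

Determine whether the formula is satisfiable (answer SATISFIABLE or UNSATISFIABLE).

UNSATISFIABLE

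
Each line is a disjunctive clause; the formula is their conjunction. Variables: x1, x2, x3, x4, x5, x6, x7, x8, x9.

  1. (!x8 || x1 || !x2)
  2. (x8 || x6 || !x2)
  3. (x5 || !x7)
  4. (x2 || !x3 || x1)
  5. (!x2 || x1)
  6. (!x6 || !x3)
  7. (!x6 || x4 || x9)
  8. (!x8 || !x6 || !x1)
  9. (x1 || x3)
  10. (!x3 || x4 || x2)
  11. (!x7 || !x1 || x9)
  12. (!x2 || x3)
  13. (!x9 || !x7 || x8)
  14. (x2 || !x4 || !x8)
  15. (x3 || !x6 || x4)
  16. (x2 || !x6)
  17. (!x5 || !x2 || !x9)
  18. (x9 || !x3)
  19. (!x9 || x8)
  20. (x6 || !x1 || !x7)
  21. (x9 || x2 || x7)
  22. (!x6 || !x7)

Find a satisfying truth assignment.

x1=True, x2=True, x3=True, x4=False, x5=False, x6=False, x7=False, x8=True, x9=True

Check each clause:
  1. (x1 || !x2 || !x8) — x1 is true.
  2. (x8 || x6 || !x2) — x8 is true.
  3. (x5 || !x7) — !x7 is true.
  4. (x1 || x2 || !x3) — x1 is true.
  5. (x1 || !x2) — x1 is true.
  6. (!x3 || !x6) — !x6 is true.
  7. (!x6 || x4 || x9) — x9 is true.
  8. (!x1 || !x6 || !x8) — !x6 is true.
  9. (x1 || x3) — x1 is true.
  10. (x4 || x2 || !x3) — x2 is true.
  11. (!x7 || x9 || !x1) — x9 is true.
  12. (!x2 || x3) — x3 is true.
  13. (!x9 || !x7 || x8) — x8 is true.
  14. (!x4 || x2 || !x8) — x2 is true.
  15. (x4 || x3 || !x6) — !x6 is true.
  16. (x2 || !x6) — !x6 is true.
  17. (!x2 || !x5 || !x9) — !x5 is true.
  18. (!x3 || x9) — x9 is true.
  19. (x8 || !x9) — x8 is true.
  20. (!x7 || !x1 || x6) — !x7 is true.
  21. (x7 || x2 || x9) — x9 is true.
  22. (!x6 || !x7) — !x7 is true.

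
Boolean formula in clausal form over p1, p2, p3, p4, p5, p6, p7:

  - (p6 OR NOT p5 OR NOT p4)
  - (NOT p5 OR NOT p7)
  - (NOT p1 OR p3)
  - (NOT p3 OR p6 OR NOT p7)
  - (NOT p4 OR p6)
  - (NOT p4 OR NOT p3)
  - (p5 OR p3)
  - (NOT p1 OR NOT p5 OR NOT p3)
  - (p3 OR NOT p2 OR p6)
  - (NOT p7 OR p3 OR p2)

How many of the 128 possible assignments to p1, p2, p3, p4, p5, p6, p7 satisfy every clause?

21

Case analysis on p3 and p5:
  p3=T, p5=T: remaining (p1,p2,p4,p6,p7) ∈ {(F,F,F,F,F); (F,F,F,T,F); (F,T,F,F,F); (F,T,F,T,F)} — 4.
  p3=T, p5=F: p1, p2 free; 3 ways for (p4,p6,p7) × 2^2 = 12.
  p3=F, p5=T: 5 of the 32 assignments to (p1,p2,p4,p6,p7) work.
  p3=F, p5=F: a clause becomes empty — 0.
Total: 4 + 12 + 5 + 0 = 21.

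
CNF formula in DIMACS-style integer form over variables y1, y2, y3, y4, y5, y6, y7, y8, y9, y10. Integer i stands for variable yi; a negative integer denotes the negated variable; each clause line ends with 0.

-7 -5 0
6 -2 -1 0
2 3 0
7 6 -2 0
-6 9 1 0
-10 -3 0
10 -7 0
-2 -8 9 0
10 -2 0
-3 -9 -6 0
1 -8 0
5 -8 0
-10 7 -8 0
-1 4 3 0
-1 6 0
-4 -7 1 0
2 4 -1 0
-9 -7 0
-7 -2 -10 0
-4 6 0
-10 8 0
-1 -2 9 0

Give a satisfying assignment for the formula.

y1=True, y2=False, y3=True, y4=True, y5=True, y6=True, y7=False, y8=False, y9=False, y10=False

Check each clause:
  1. (!y5 || !y7) — !y7 is true.
  2. (!y2 || !y1 || y6) — !y2 is true.
  3. (y2 || y3) — y3 is true.
  4. (y6 || !y2 || y7) — !y2 is true.
  5. (y1 || y9 || !y6) — y1 is true.
  6. (!y10 || !y3) — !y10 is true.
  7. (y10 || !y7) — !y7 is true.
  8. (!y2 || !y8 || y9) — !y8 is true.
  9. (y10 || !y2) — !y2 is true.
  10. (!y6 || !y3 || !y9) — !y9 is true.
  11. (!y8 || y1) — !y8 is true.
  12. (y5 || !y8) — !y8 is true.
  13. (!y10 || !y8 || y7) — !y8 is true.
  14. (!y1 || y3 || y4) — y3 is true.
  15. (y6 || !y1) — y6 is true.
  16. (!y4 || !y7 || y1) — !y7 is true.
  17. (y4 || y2 || !y1) — y4 is true.
  18. (!y7 || !y9) — !y7 is true.
  19. (!y7 || !y2 || !y10) — !y7 is true.
  20. (y6 || !y4) — y6 is true.
  21. (!y10 || y8) — !y10 is true.
  22. (!y2 || y9 || !y1) — !y2 is true.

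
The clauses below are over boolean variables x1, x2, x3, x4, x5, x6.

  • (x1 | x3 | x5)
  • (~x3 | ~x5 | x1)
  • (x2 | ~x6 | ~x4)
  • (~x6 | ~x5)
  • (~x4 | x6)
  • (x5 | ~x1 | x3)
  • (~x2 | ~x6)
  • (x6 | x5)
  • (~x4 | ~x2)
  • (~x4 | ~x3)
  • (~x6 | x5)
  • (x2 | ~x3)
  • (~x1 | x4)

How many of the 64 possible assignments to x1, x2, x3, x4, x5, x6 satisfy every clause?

2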